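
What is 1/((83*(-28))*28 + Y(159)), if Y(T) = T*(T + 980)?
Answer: 1/116029 ≈ 8.6185e-6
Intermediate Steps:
Y(T) = T*(980 + T)
1/((83*(-28))*28 + Y(159)) = 1/((83*(-28))*28 + 159*(980 + 159)) = 1/(-2324*28 + 159*1139) = 1/(-65072 + 181101) = 1/116029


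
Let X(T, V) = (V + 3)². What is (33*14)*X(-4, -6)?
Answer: 4158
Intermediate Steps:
X(T, V) = (3 + V)²
(33*14)*X(-4, -6) = (33*14)*(3 - 6)² = 462*(-3)² = 462*9 = 4158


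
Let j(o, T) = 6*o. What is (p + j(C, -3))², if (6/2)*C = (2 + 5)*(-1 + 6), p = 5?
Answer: 5625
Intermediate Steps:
C = 35/3 (C = ((2 + 5)*(-1 + 6))/3 = (7*5)/3 = (⅓)*35 = 35/3 ≈ 11.667)
(p + j(C, -3))² = (5 + 6*(35/3))² = (5 + 70)² = 75² = 5625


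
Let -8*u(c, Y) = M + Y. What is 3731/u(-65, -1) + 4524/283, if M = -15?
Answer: 1064921/566 ≈ 1881.5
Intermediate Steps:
u(c, Y) = 15/8 - Y/8 (u(c, Y) = -(-15 + Y)/8 = 15/8 - Y/8)
3731/u(-65, -1) + 4524/283 = 3731/(15/8 - ⅛*(-1)) + 4524/283 = 3731/(15/8 + ⅛) + 4524*(1/283) = 3731/2 + 4524/283 = 1064921/566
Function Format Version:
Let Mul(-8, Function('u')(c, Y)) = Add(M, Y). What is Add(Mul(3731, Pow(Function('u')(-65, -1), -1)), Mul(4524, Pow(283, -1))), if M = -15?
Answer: Rational(1064921, 566) ≈ 1881.5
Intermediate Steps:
Function('u')(c, Y) = Add(Rational(15, 8), Mul(Rational(-1, 8), Y)) (Function('u')(c, Y) = Mul(Rational(-1, 8), Add(-15, Y)) = Add(Rational(15, 8), Mul(Rational(-1, 8), Y)))
Add(Mul(3731, Pow(Function('u')(-65, -1), -1)), Mul(4524, Pow(283, -1))) = Add(Mul(3731, Pow(Add(Rational(15, 8), Mul(Rational(-1, 8), -1)), -1)), Mul(4524, Pow(283, -1))) = Add(Mul(3731, Pow(Add(Rational(15, 8), Rational(1, 8)), -1)), Mul(4524, Rational(1, 283))) = Add(Mul(3731, Pow(2, -1)), Rational(4524, 283)) = Add(Mul(3731, Rational(1, 2)), Rational(4524, 283)) = Add(Rational(3731, 2), Rational(4524, 283)) = Rational(1064921, 566)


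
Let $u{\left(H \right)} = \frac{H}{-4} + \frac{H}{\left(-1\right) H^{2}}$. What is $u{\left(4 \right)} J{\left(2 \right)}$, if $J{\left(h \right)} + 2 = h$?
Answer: $0$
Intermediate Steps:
$J{\left(h \right)} = -2 + h$
$u{\left(H \right)} = - \frac{1}{H} - \frac{H}{4}$ ($u{\left(H \right)} = H \left(- \frac{1}{4}\right) + H \left(- \frac{1}{H^{2}}\right) = - \frac{H}{4} - \frac{1}{H} = - \frac{1}{H} - \frac{H}{4}$)
$u{\left(4 \right)} J{\left(2 \right)} = \left(- \frac{1}{4} - 1\right) \left(-2 + 2\right) = \left(\left(-1\right) \frac{1}{4} - 1\right) 0 = \left(- \frac{1}{4} - 1\right) 0 = \left(- \frac{5}{4}\right) 0 = 0$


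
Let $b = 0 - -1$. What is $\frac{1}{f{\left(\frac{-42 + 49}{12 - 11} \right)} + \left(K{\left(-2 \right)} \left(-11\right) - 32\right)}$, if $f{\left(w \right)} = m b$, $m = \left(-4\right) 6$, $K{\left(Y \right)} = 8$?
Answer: $- \frac{1}{144} \approx -0.0069444$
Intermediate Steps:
$b = 1$ ($b = 0 + 1 = 1$)
$m = -24$
$f{\left(w \right)} = -24$ ($f{\left(w \right)} = \left(-24\right) 1 = -24$)
$\frac{1}{f{\left(\frac{-42 + 49}{12 - 11} \right)} + \left(K{\left(-2 \right)} \left(-11\right) - 32\right)} = \frac{1}{-24 + \left(8 \left(-11\right) - 32\right)} = \frac{1}{-24 - 120} = \frac{1}{-144} = - \frac{1}{144}$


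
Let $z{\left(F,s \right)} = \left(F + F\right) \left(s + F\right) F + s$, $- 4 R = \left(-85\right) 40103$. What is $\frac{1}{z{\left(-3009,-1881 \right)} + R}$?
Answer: $- \frac{4}{354192247489} \approx -1.1293 \cdot 10^{-11}$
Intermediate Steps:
$R = \frac{3408755}{4}$ ($R = - \frac{\left(-85\right) 40103}{4} = \left(- \frac{1}{4}\right) \left(-3408755\right) = \frac{3408755}{4} \approx 8.5219 \cdot 10^{5}$)
$z{\left(F,s \right)} = s + 2 F^{2} \left(F + s\right)$ ($z{\left(F,s \right)} = 2 F \left(F + s\right) F + s = 2 F^{2} \left(F + s\right) + s = s + 2 F^{2} \left(F + s\right)$)
$\frac{1}{z{\left(-3009,-1881 \right)} + R} = \frac{1}{\left(-1881 + 2 \left(-3009\right)^{3} + 2 \left(-1881\right) \left(-3009\right)^{2}\right) + \frac{3408755}{4}} = \frac{1}{\left(-1881 + 2 \left(-27243729729\right) + 2 \left(-1881\right) 9054081\right) + \frac{3408755}{4}} = \frac{1}{\left(-1881 - 54487459458 - 34061452722\right) + \frac{3408755}{4}} = \frac{1}{-88548914061 + \frac{3408755}{4}} = \frac{1}{- \frac{354192247489}{4}} = - \frac{4}{354192247489}$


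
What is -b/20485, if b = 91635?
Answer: -18327/4097 ≈ -4.4733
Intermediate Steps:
-b/20485 = -91635/20485 = -1*18327/4097 = -18327/4097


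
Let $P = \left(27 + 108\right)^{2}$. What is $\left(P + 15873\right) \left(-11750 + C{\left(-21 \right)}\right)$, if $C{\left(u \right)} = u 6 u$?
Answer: $-310428192$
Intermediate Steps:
$C{\left(u \right)} = 6 u^{2}$ ($C{\left(u \right)} = 6 u u = 6 u^{2}$)
$P = 18225$ ($P = 135^{2} = 18225$)
$\left(P + 15873\right) \left(-11750 + C{\left(-21 \right)}\right) = \left(18225 + 15873\right) \left(-11750 + 6 \left(-21\right)^{2}\right) = 34098 \left(-11750 + 6 \cdot 441\right) = 34098 \left(-11750 + 2646\right) = 34098 \left(-9104\right) = -310428192$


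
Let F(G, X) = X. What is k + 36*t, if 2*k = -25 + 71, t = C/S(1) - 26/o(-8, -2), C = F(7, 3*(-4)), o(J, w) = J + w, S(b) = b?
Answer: -1577/5 ≈ -315.40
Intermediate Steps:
C = -12 (C = 3*(-4) = -12)
t = -47/5 (t = -12/1 - 26/(-8 - 2) = -12*1 - 26/(-10) = -12 - 26*(-⅒) = -12 + 13/5 = -47/5 ≈ -9.4000)
k = 23 (k = (-25 + 71)/2 = (½)*46 = 23)
k + 36*t = 23 + 36*(-47/5) = 23 - 1692/5 = -1577/5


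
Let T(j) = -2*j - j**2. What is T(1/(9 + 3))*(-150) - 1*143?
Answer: -2807/24 ≈ -116.96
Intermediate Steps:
T(j) = -j**2 - 2*j
T(1/(9 + 3))*(-150) - 1*143 = -(2 + 1/(9 + 3))/(9 + 3)*(-150) - 1*143 = -1*(2 + 1/12)/12*(-150) - 143 = -1*1/12*(2 + 1/12)*(-150) - 143 = -1*1/12*25/12*(-150) - 143 = -25/144*(-150) - 143 = 625/24 - 143 = -2807/24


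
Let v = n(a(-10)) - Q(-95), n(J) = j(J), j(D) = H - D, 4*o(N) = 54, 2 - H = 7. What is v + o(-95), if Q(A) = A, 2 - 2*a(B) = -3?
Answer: 101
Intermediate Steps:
H = -5 (H = 2 - 1*7 = 2 - 7 = -5)
a(B) = 5/2 (a(B) = 1 - ½*(-3) = 1 + 3/2 = 5/2)
o(N) = 27/2 (o(N) = (¼)*54 = 27/2)
j(D) = -5 - D
n(J) = -5 - J
v = 175/2 (v = (-5 - 1*5/2) - 1*(-95) = (-5 - 5/2) + 95 = -15/2 + 95 = 175/2 ≈ 87.500)
v + o(-95) = 175/2 + 27/2 = 101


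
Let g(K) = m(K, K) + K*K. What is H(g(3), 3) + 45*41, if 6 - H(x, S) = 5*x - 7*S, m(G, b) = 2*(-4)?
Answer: 1867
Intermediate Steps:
m(G, b) = -8
g(K) = -8 + K² (g(K) = -8 + K*K = -8 + K²)
H(x, S) = 6 - 5*x + 7*S (H(x, S) = 6 - (5*x - 7*S) = 6 - (-7*S + 5*x) = 6 + (-5*x + 7*S) = 6 - 5*x + 7*S)
H(g(3), 3) + 45*41 = (6 - 5*(-8 + 3²) + 7*3) + 45*41 = (6 - 5*(-8 + 9) + 21) + 1845 = (6 - 5*1 + 21) + 1845 = (6 - 5 + 21) + 1845 = 22 + 1845 = 1867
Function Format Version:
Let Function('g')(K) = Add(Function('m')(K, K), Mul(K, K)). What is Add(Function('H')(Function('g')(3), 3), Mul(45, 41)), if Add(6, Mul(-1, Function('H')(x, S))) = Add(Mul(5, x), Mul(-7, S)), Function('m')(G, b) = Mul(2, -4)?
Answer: 1867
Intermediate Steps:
Function('m')(G, b) = -8
Function('g')(K) = Add(-8, Pow(K, 2)) (Function('g')(K) = Add(-8, Mul(K, K)) = Add(-8, Pow(K, 2)))
Function('H')(x, S) = Add(6, Mul(-5, x), Mul(7, S)) (Function('H')(x, S) = Add(6, Mul(-1, Add(Mul(5, x), Mul(-7, S)))) = Add(6, Mul(-1, Add(Mul(-7, S), Mul(5, x)))) = Add(6, Add(Mul(-5, x), Mul(7, S))) = Add(6, Mul(-5, x), Mul(7, S)))
Add(Function('H')(Function('g')(3), 3), Mul(45, 41)) = Add(Add(6, Mul(-5, Add(-8, Pow(3, 2))), Mul(7, 3)), Mul(45, 41)) = Add(Add(6, Mul(-5, Add(-8, 9)), 21), 1845) = Add(Add(6, Mul(-5, 1), 21), 1845) = Add(Add(6, -5, 21), 1845) = Add(22, 1845) = 1867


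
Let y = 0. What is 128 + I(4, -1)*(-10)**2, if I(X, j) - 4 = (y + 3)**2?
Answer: 1428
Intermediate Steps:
I(X, j) = 13 (I(X, j) = 4 + (0 + 3)**2 = 4 + 3**2 = 4 + 9 = 13)
128 + I(4, -1)*(-10)**2 = 128 + 13*(-10)**2 = 128 + 13*100 = 128 + 1300 = 1428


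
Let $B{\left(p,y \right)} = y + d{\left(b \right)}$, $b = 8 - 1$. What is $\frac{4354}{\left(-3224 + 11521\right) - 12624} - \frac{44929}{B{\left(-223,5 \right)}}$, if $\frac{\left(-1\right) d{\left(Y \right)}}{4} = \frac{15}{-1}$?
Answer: $- \frac{194690793}{281255} \approx -692.22$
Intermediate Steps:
$b = 7$
$d{\left(Y \right)} = 60$ ($d{\left(Y \right)} = - 4 \frac{15}{-1} = - 4 \cdot 15 \left(-1\right) = \left(-4\right) \left(-15\right) = 60$)
$B{\left(p,y \right)} = 60 + y$ ($B{\left(p,y \right)} = y + 60 = 60 + y$)
$\frac{4354}{\left(-3224 + 11521\right) - 12624} - \frac{44929}{B{\left(-223,5 \right)}} = \frac{4354}{\left(-3224 + 11521\right) - 12624} - \frac{44929}{60 + 5} = \frac{4354}{8297 - 12624} - \frac{44929}{65} = \frac{4354}{-4327} - \frac{44929}{65} = 4354 \left(- \frac{1}{4327}\right) - \frac{44929}{65} = - \frac{4354}{4327} - \frac{44929}{65} = - \frac{194690793}{281255}$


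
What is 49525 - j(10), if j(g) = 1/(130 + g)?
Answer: 6933499/140 ≈ 49525.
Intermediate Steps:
49525 - j(10) = 49525 - 1/(130 + 10) = 49525 - 1/140 = 6933499/140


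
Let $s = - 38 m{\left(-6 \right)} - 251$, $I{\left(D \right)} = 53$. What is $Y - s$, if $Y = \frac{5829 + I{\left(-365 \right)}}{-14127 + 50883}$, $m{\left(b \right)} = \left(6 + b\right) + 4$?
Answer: $\frac{7409275}{18378} \approx 403.16$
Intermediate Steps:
$m{\left(b \right)} = 10 + b$
$s = -403$ ($s = - 38 \left(10 - 6\right) - 251 = \left(-38\right) 4 - 251 = -152 - 251 = -403$)
$Y = \frac{2941}{18378}$ ($Y = \frac{5829 + 53}{-14127 + 50883} = \frac{5882}{36756} = 5882 \cdot \frac{1}{36756} = \frac{2941}{18378} \approx 0.16003$)
$Y - s = \frac{2941}{18378} - -403 = \frac{2941}{18378} + 403 = \frac{7409275}{18378}$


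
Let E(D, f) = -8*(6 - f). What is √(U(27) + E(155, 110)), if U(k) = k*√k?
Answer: √(832 + 81*√3) ≈ 31.182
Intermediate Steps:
E(D, f) = -48 + 8*f
U(k) = k^(3/2)
√(U(27) + E(155, 110)) = √(27^(3/2) + (-48 + 8*110)) = √(81*√3 + (-48 + 880)) = √(81*√3 + 832) = √(832 + 81*√3)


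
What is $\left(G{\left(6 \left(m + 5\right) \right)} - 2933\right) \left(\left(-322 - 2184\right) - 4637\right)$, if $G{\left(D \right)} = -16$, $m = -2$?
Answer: $21064707$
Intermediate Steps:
$\left(G{\left(6 \left(m + 5\right) \right)} - 2933\right) \left(\left(-322 - 2184\right) - 4637\right) = \left(-16 - 2933\right) \left(\left(-322 - 2184\right) - 4637\right) = - 2949 \left(\left(-322 - 2184\right) - 4637\right) = - 2949 \left(-2506 - 4637\right) = \left(-2949\right) \left(-7143\right) = 21064707$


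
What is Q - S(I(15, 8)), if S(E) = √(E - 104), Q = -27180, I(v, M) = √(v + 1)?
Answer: -27180 - 10*I ≈ -27180.0 - 10.0*I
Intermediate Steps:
I(v, M) = √(1 + v)
S(E) = √(-104 + E)
Q - S(I(15, 8)) = -27180 - √(-104 + √(1 + 15)) = -27180 - √(-104 + √16) = -27180 - √(-104 + 4) = -27180 - √(-100) = -27180 - 10*I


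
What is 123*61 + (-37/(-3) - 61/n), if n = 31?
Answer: 698743/93 ≈ 7513.4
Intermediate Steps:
123*61 + (-37/(-3) - 61/n) = 123*61 + (-37/(-3) - 61/31) = 7503 + (-37*(-⅓) - 61*1/31) = 7503 + (37/3 - 61/31) = 7503 + 964/93 = 698743/93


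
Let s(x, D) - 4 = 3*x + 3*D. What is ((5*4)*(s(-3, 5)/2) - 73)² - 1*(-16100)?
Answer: 16829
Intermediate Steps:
s(x, D) = 4 + 3*D + 3*x (s(x, D) = 4 + (3*x + 3*D) = 4 + (3*D + 3*x) = 4 + 3*D + 3*x)
((5*4)*(s(-3, 5)/2) - 73)² - 1*(-16100) = ((5*4)*((4 + 3*5 + 3*(-3))/2) - 73)² - 1*(-16100) = (20*((4 + 15 - 9)*(½)) - 73)² + 16100 = (20*(10*(½)) - 73)² + 16100 = (20*5 - 73)² + 16100 = (100 - 73)² + 16100 = 27² + 16100 = 729 + 16100 = 16829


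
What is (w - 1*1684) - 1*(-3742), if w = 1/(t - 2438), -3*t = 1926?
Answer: 6338639/3080 ≈ 2058.0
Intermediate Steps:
t = -642 (t = -⅓*1926 = -642)
w = -1/3080 (w = 1/(-642 - 2438) = 1/(-3080) = -1/3080 ≈ -0.00032468)
(w - 1*1684) - 1*(-3742) = (-1/3080 - 1*1684) - 1*(-3742) = (-1/3080 - 1684) + 3742 = -5186721/3080 + 3742 = 6338639/3080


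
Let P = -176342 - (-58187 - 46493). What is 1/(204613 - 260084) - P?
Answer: 3975162801/55471 ≈ 71662.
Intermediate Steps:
P = -71662 (P = -176342 - 1*(-104680) = -176342 + 104680 = -71662)
1/(204613 - 260084) - P = 1/(204613 - 260084) - 1*(-71662) = 1/(-55471) + 71662 = -1/55471 + 71662 = 3975162801/55471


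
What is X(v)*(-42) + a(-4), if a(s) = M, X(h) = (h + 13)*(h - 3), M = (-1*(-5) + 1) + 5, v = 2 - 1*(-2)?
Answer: -703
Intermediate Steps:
v = 4 (v = 2 + 2 = 4)
M = 11 (M = (5 + 1) + 5 = 6 + 5 = 11)
X(h) = (-3 + h)*(13 + h) (X(h) = (13 + h)*(-3 + h) = (-3 + h)*(13 + h))
a(s) = 11
X(v)*(-42) + a(-4) = (-39 + 4² + 10*4)*(-42) + 11 = (-39 + 16 + 40)*(-42) + 11 = 17*(-42) + 11 = -714 + 11 = -703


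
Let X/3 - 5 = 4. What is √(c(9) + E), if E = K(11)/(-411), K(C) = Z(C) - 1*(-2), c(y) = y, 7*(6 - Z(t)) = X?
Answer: 2*√18602682/2877 ≈ 2.9983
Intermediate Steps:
X = 27 (X = 15 + 3*4 = 15 + 12 = 27)
Z(t) = 15/7 (Z(t) = 6 - ⅐*27 = 6 - 27/7 = 15/7)
K(C) = 29/7 (K(C) = 15/7 - 1*(-2) = 15/7 + 2 = 29/7)
E = -29/2877 (E = (29/7)/(-411) = (29/7)*(-1/411) = -29/2877 ≈ -0.010080)
√(c(9) + E) = √(9 - 29/2877) = √(25864/2877) = 2*√18602682/2877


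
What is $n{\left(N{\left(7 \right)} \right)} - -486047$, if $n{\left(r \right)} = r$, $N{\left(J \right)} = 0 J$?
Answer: $486047$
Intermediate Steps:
$N{\left(J \right)} = 0$
$n{\left(N{\left(7 \right)} \right)} - -486047 = 0 - -486047 = 0 + 486047 = 486047$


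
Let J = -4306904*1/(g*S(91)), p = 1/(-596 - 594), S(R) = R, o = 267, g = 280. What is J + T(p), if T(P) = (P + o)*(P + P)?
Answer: -1559999547/9204650 ≈ -169.48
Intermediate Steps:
p = -1/1190 (p = 1/(-1190) = -1/1190 ≈ -0.00084034)
J = -10987/65 (J = -4306904/(91*280) = -4306904/25480 = -4306904*1/25480 = -10987/65 ≈ -169.03)
T(P) = 2*P*(267 + P) (T(P) = (P + 267)*(P + P) = (267 + P)*(2*P) = 2*P*(267 + P))
J + T(p) = -10987/65 + 2*(-1/1190)*(267 - 1/1190) = -10987/65 + 2*(-1/1190)*(317729/1190) = -10987/65 - 317729/708050 = -1559999547/9204650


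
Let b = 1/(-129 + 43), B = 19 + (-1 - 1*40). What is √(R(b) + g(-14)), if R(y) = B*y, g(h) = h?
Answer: I*√25413/43 ≈ 3.7073*I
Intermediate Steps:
B = -22 (B = 19 + (-1 - 40) = 19 - 41 = -22)
b = -1/86 (b = 1/(-86) = -1/86 ≈ -0.011628)
R(y) = -22*y
√(R(b) + g(-14)) = √(-22*(-1/86) - 14) = √(11/43 - 14) = √(-591/43) = I*√25413/43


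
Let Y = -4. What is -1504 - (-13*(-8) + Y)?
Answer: -1604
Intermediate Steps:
-1504 - (-13*(-8) + Y) = -1504 - (-13*(-8) - 4) = -1504 - (104 - 4) = -1504 - 1*100 = -1504 - 100 = -1604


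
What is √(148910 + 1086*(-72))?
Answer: √70718 ≈ 265.93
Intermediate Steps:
√(148910 + 1086*(-72)) = √(148910 - 78192) = √70718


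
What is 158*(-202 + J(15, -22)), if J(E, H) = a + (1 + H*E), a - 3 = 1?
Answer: -83266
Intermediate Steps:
a = 4 (a = 3 + 1 = 4)
J(E, H) = 5 + E*H (J(E, H) = 4 + (1 + H*E) = 4 + (1 + E*H) = 5 + E*H)
158*(-202 + J(15, -22)) = 158*(-202 + (5 + 15*(-22))) = 158*(-202 + (5 - 330)) = 158*(-202 - 325) = 158*(-527) = -83266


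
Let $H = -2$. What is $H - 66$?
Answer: $-68$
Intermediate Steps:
$H - 66 = -2 - 66 = -68$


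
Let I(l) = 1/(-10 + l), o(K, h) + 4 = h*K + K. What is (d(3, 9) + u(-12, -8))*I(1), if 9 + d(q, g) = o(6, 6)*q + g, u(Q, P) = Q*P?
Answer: -70/3 ≈ -23.333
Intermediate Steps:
u(Q, P) = P*Q
o(K, h) = -4 + K + K*h (o(K, h) = -4 + (h*K + K) = -4 + (K*h + K) = -4 + (K + K*h) = -4 + K + K*h)
d(q, g) = -9 + g + 38*q (d(q, g) = -9 + ((-4 + 6 + 6*6)*q + g) = -9 + ((-4 + 6 + 36)*q + g) = -9 + (38*q + g) = -9 + (g + 38*q) = -9 + g + 38*q)
(d(3, 9) + u(-12, -8))*I(1) = ((-9 + 9 + 38*3) - 8*(-12))/(-10 + 1) = ((-9 + 9 + 114) + 96)/(-9) = (114 + 96)*(-⅑) = 210*(-⅑) = -70/3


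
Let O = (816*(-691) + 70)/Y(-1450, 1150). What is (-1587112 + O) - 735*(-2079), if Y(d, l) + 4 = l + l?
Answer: -68067849/1148 ≈ -59293.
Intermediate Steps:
Y(d, l) = -4 + 2*l (Y(d, l) = -4 + (l + l) = -4 + 2*l)
O = -281893/1148 (O = (816*(-691) + 70)/(-4 + 2*1150) = (-563856 + 70)/(-4 + 2300) = -563786/2296 = -563786*1/2296 = -281893/1148 ≈ -245.55)
(-1587112 + O) - 735*(-2079) = (-1587112 - 281893/1148) - 735*(-2079) = -1822286469/1148 + 1528065 = -68067849/1148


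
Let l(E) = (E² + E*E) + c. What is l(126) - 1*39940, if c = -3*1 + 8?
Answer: -8183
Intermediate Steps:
c = 5 (c = -3 + 8 = 5)
l(E) = 5 + 2*E² (l(E) = (E² + E*E) + 5 = (E² + E²) + 5 = 2*E² + 5 = 5 + 2*E²)
l(126) - 1*39940 = (5 + 2*126²) - 1*39940 = (5 + 2*15876) - 39940 = (5 + 31752) - 39940 = 31757 - 39940 = -8183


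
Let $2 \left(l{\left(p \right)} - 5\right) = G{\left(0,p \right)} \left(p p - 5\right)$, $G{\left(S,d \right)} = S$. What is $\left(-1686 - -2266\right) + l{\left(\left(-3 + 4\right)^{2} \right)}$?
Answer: $585$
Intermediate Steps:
$l{\left(p \right)} = 5$ ($l{\left(p \right)} = 5 + \frac{0 \left(p p - 5\right)}{2} = 5 + \frac{0 \left(p^{2} - 5\right)}{2} = 5 + \frac{0 \left(-5 + p^{2}\right)}{2} = 5 + \frac{1}{2} \cdot 0 = 5 + 0 = 5$)
$\left(-1686 - -2266\right) + l{\left(\left(-3 + 4\right)^{2} \right)} = \left(-1686 - -2266\right) + 5 = \left(-1686 + 2266\right) + 5 = 580 + 5 = 585$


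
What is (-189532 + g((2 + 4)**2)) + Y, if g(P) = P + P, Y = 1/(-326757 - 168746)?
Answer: -93877998381/495503 ≈ -1.8946e+5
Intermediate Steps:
Y = -1/495503 (Y = 1/(-495503) = -1/495503 ≈ -2.0182e-6)
g(P) = 2*P
(-189532 + g((2 + 4)**2)) + Y = (-189532 + 2*(2 + 4)**2) - 1/495503 = (-189532 + 2*6**2) - 1/495503 = (-189532 + 2*36) - 1/495503 = (-189532 + 72) - 1/495503 = -189460 - 1/495503 = -93877998381/495503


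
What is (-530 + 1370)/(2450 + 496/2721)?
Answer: 1142820/3333473 ≈ 0.34283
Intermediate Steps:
(-530 + 1370)/(2450 + 496/2721) = 840/(2450 + 496*(1/2721)) = 840/(2450 + 496/2721) = 840/(6666946/2721) = 840*(2721/6666946) = 1142820/3333473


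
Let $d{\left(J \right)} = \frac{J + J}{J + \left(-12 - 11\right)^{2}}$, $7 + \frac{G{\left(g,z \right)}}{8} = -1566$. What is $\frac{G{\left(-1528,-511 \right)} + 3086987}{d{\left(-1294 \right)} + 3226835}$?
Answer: $\frac{2351918295}{2468531363} \approx 0.95276$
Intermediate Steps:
$G{\left(g,z \right)} = -12584$ ($G{\left(g,z \right)} = -56 + 8 \left(-1566\right) = -56 - 12528 = -12584$)
$d{\left(J \right)} = \frac{2 J}{529 + J}$ ($d{\left(J \right)} = \frac{2 J}{J + \left(-23\right)^{2}} = \frac{2 J}{J + 529} = \frac{2 J}{529 + J}$)
$\frac{G{\left(-1528,-511 \right)} + 3086987}{d{\left(-1294 \right)} + 3226835} = \frac{-12584 + 3086987}{2 \left(-1294\right) \frac{1}{529 - 1294} + 3226835} = \frac{3074403}{2 \left(-1294\right) \frac{1}{-765} + 3226835} = \frac{3074403}{2 \left(-1294\right) \left(- \frac{1}{765}\right) + 3226835} = \frac{3074403}{\frac{2588}{765} + 3226835} = \frac{3074403}{\frac{2468531363}{765}} = 3074403 \cdot \frac{765}{2468531363} = \frac{2351918295}{2468531363}$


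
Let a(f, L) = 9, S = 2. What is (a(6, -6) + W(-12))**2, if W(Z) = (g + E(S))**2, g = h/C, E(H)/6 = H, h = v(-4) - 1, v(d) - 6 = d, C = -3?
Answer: 1705636/81 ≈ 21057.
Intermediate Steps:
v(d) = 6 + d
h = 1 (h = (6 - 4) - 1 = 2 - 1 = 1)
E(H) = 6*H
g = -1/3 (g = 1/(-3) = 1*(-1/3) = -1/3 ≈ -0.33333)
W(Z) = 1225/9 (W(Z) = (-1/3 + 6*2)**2 = (-1/3 + 12)**2 = (35/3)**2 = 1225/9)
(a(6, -6) + W(-12))**2 = (9 + 1225/9)**2 = (1306/9)**2 = 1705636/81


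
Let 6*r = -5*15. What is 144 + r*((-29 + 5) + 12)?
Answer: 294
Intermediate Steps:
r = -25/2 (r = (-5*15)/6 = (⅙)*(-75) = -25/2 ≈ -12.500)
144 + r*((-29 + 5) + 12) = 144 - 25*((-29 + 5) + 12)/2 = 144 - 25*(-24 + 12)/2 = 144 - 25/2*(-12) = 144 + 150 = 294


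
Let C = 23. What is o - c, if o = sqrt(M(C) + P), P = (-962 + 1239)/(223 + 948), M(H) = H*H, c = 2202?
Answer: -2202 + 2*sqrt(181427714)/1171 ≈ -2179.0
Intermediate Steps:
M(H) = H**2
P = 277/1171 ≈ 0.23655
o = 2*sqrt(181427714)/1171 (o = sqrt(23**2 + 277/1171) = sqrt(529 + 277/1171) = sqrt(619736/1171) = 2*sqrt(181427714)/1171 ≈ 23.005)
o - c = 2*sqrt(181427714)/1171 - 1*2202 = 2*sqrt(181427714)/1171 - 2202 = -2202 + 2*sqrt(181427714)/1171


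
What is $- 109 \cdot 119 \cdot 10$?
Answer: $-129710$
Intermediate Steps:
$- 109 \cdot 119 \cdot 10 = \left(-109\right) 1190 = -129710$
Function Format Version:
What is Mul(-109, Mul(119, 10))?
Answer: -129710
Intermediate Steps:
Mul(-109, Mul(119, 10)) = Mul(-109, 1190) = -129710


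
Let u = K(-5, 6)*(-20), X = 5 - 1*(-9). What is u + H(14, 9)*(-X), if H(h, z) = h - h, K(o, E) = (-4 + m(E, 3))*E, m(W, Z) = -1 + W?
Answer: -120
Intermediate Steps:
K(o, E) = E*(-5 + E) (K(o, E) = (-4 + (-1 + E))*E = (-5 + E)*E = E*(-5 + E))
X = 14 (X = 5 + 9 = 14)
H(h, z) = 0
u = -120 (u = (6*(-5 + 6))*(-20) = (6*1)*(-20) = 6*(-20) = -120)
u + H(14, 9)*(-X) = -120 + 0*(-1*14) = -120 + 0*(-14) = -120 + 0 = -120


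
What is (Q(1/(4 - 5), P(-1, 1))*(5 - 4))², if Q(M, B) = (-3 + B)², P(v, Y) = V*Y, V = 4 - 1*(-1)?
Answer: 16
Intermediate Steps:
V = 5 (V = 4 + 1 = 5)
P(v, Y) = 5*Y
(Q(1/(4 - 5), P(-1, 1))*(5 - 4))² = ((-3 + 5*1)²*(5 - 4))² = ((-3 + 5)²*1)² = (2²*1)² = (4*1)² = 4² = 16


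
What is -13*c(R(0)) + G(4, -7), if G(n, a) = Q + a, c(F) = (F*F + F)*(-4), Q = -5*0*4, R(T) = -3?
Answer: 305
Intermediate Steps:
Q = 0 (Q = 0*4 = 0)
c(F) = -4*F - 4*F² (c(F) = (F² + F)*(-4) = (F + F²)*(-4) = -4*F - 4*F²)
G(n, a) = a (G(n, a) = 0 + a = a)
-13*c(R(0)) + G(4, -7) = -(-52)*(-3)*(1 - 3) - 7 = -(-52)*(-3)*(-2) - 7 = -13*(-24) - 7 = 312 - 7 = 305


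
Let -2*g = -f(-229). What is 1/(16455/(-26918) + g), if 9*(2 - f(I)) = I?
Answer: 121131/1588139 ≈ 0.076272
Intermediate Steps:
f(I) = 2 - I/9
g = 247/18 (g = -(-1)*(2 - 1/9*(-229))/2 = -(-1)*(2 + 229/9)/2 = -(-1)*247/(2*9) = -1/2*(-247/9) = 247/18 ≈ 13.722)
1/(16455/(-26918) + g) = 1/(16455/(-26918) + 247/18) = 1/(16455*(-1/26918) + 247/18) = 1/(-16455/26918 + 247/18) = 1/(1588139/121131) = 121131/1588139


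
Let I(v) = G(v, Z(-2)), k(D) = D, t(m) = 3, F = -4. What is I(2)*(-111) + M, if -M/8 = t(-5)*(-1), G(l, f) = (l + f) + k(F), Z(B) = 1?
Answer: 135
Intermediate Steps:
G(l, f) = -4 + f + l (G(l, f) = (l + f) - 4 = (f + l) - 4 = -4 + f + l)
I(v) = -3 + v (I(v) = -4 + 1 + v = -3 + v)
M = 24 (M = -24*(-1) = -8*(-3) = 24)
I(2)*(-111) + M = (-3 + 2)*(-111) + 24 = -1*(-111) + 24 = 111 + 24 = 135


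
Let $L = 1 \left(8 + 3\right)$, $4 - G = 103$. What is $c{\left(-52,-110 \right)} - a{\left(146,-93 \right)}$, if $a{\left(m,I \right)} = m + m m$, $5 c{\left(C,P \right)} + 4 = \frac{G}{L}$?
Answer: $- \frac{107323}{5} \approx -21465.0$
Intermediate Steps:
$G = -99$ ($G = 4 - 103 = -99$)
$L = 11$ ($L = 1 \cdot 11 = 11$)
$c{\left(C,P \right)} = - \frac{13}{5}$ ($c{\left(C,P \right)} = - \frac{4}{5} + \frac{\left(-99\right) \frac{1}{11}}{5} = - \frac{4}{5} + \frac{1}{5} \left(-9\right) = - \frac{4}{5} - \frac{9}{5} = - \frac{13}{5}$)
$a{\left(m,I \right)} = m + m^{2}$
$c{\left(-52,-110 \right)} - a{\left(146,-93 \right)} = - \frac{13}{5} - 146 \left(1 + 146\right) = - \frac{13}{5} - 146 \cdot 147 = - \frac{13}{5} - 21462 = - \frac{107323}{5}$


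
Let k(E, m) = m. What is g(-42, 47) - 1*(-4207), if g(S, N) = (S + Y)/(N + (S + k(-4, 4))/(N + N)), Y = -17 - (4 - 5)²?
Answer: 307017/73 ≈ 4205.7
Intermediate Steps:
Y = -18 (Y = -17 - 1*(-1)² = -17 - 1*1 = -17 - 1 = -18)
g(S, N) = (-18 + S)/(N + (4 + S)/(2*N)) (g(S, N) = (S - 18)/(N + (S + 4)/(N + N)) = (-18 + S)/(N + (4 + S)/((2*N))) = (-18 + S)/(N + (4 + S)*(1/(2*N))) = (-18 + S)/(N + (4 + S)/(2*N)))
g(-42, 47) - 1*(-4207) = 2*47*(-18 - 42)/(4 - 42 + 2*47²) - 1*(-4207) = 2*47*(-60)/(4 - 42 + 2*2209) + 4207 = 2*47*(-60)/(4 - 42 + 4418) + 4207 = 2*47*(-60)/4380 + 4207 = 2*47*(1/4380)*(-60) + 4207 = -94/73 + 4207 = 307017/73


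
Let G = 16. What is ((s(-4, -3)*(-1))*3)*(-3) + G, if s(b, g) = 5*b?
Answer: -164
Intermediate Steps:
((s(-4, -3)*(-1))*3)*(-3) + G = (((5*(-4))*(-1))*3)*(-3) + 16 = (-20*(-1)*3)*(-3) + 16 = (20*3)*(-3) + 16 = 60*(-3) + 16 = -180 + 16 = -164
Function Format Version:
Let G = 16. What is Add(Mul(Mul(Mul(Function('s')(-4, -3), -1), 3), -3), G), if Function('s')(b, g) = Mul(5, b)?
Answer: -164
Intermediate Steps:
Add(Mul(Mul(Mul(Function('s')(-4, -3), -1), 3), -3), G) = Add(Mul(Mul(Mul(Mul(5, -4), -1), 3), -3), 16) = Add(Mul(Mul(Mul(-20, -1), 3), -3), 16) = Add(Mul(Mul(20, 3), -3), 16) = Add(Mul(60, -3), 16) = Add(-180, 16) = -164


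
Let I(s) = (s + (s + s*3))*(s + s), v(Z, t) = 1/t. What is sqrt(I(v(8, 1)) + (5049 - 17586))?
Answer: I*sqrt(12527) ≈ 111.92*I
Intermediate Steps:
I(s) = 10*s**2 (I(s) = (s + (s + 3*s))*(2*s) = (s + 4*s)*(2*s) = (5*s)*(2*s) = 10*s**2)
sqrt(I(v(8, 1)) + (5049 - 17586)) = sqrt(10*(1/1)**2 + (5049 - 17586)) = sqrt(10*1**2 - 12537) = sqrt(10*1 - 12537) = sqrt(10 - 12537) = sqrt(-12527) = I*sqrt(12527)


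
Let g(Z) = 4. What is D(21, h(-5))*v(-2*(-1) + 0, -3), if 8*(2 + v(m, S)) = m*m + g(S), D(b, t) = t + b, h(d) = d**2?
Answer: -46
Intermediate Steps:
D(b, t) = b + t
v(m, S) = -3/2 + m**2/8 (v(m, S) = -2 + (m*m + 4)/8 = -2 + (m**2 + 4)/8 = -2 + (4 + m**2)/8 = -2 + (1/2 + m**2/8) = -3/2 + m**2/8)
D(21, h(-5))*v(-2*(-1) + 0, -3) = (21 + (-5)**2)*(-3/2 + (-2*(-1) + 0)**2/8) = (21 + 25)*(-3/2 + (2 + 0)**2/8) = 46*(-3/2 + (1/8)*2**2) = 46*(-3/2 + (1/8)*4) = 46*(-3/2 + 1/2) = 46*(-1) = -46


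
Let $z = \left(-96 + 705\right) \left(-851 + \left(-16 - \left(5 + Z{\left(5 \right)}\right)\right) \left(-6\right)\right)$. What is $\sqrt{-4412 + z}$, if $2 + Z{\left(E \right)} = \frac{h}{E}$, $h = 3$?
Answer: $\frac{i \sqrt{11276315}}{5} \approx 671.6 i$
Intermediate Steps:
$Z{\left(E \right)} = -2 + \frac{3}{E}$
$z = - \frac{2233203}{5}$ ($z = \left(-96 + 705\right) \left(-851 + \left(-16 - \left(3 + \frac{3}{5}\right)\right) \left(-6\right)\right) = 609 \left(-851 + \left(-16 - \left(3 + \frac{3}{5}\right)\right) \left(-6\right)\right) = 609 \left(-851 + \left(-16 - \frac{18}{5}\right) \left(-6\right)\right) = 609 \left(-851 - - \frac{588}{5}\right) = 609 \left(-851 + \frac{588}{5}\right) = 609 \left(- \frac{3667}{5}\right) = - \frac{2233203}{5} \approx -4.4664 \cdot 10^{5}$)
$\sqrt{-4412 + z} = \sqrt{-4412 - \frac{2233203}{5}} = \sqrt{- \frac{2255263}{5}} = \frac{i \sqrt{11276315}}{5}$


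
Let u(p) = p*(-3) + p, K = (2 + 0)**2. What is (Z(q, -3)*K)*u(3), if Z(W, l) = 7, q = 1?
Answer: -168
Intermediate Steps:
K = 4 (K = 2**2 = 4)
u(p) = -2*p (u(p) = -3*p + p = -2*p)
(Z(q, -3)*K)*u(3) = (7*4)*(-2*3) = 28*(-6) = -168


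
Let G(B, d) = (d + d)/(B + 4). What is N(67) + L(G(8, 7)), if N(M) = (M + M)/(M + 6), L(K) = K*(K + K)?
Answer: 5989/1314 ≈ 4.5578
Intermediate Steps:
G(B, d) = 2*d/(4 + B) (G(B, d) = (2*d)/(4 + B) = 2*d/(4 + B))
L(K) = 2*K**2 (L(K) = K*(2*K) = 2*K**2)
N(M) = 2*M/(6 + M) (N(M) = (2*M)/(6 + M) = 2*M/(6 + M))
N(67) + L(G(8, 7)) = 2*67/(6 + 67) + 2*(2*7/(4 + 8))**2 = 2*67/73 + 2*(2*7/12)**2 = 2*67*(1/73) + 2*(2*7*(1/12))**2 = 134/73 + 2*(7/6)**2 = 134/73 + 2*(49/36) = 134/73 + 49/18 = 5989/1314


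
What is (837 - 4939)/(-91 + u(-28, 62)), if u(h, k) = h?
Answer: 586/17 ≈ 34.471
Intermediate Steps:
(837 - 4939)/(-91 + u(-28, 62)) = (837 - 4939)/(-91 - 28) = -4102/(-119) = -4102*(-1/119) = 586/17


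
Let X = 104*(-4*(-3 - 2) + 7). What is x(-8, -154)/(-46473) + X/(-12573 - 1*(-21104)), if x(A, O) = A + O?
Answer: 43959402/132153721 ≈ 0.33264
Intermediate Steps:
X = 2808 (X = 104*(-4*(-5) + 7) = 104*(20 + 7) = 104*27 = 2808)
x(-8, -154)/(-46473) + X/(-12573 - 1*(-21104)) = (-8 - 154)/(-46473) + 2808/(-12573 - 1*(-21104)) = -162*(-1/46473) + 2808/(-12573 + 21104) = 54/15491 + 2808/8531 = 43959402/132153721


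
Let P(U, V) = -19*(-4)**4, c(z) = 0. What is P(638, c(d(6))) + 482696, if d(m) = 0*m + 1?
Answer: 477832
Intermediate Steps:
d(m) = 1 (d(m) = 0 + 1 = 1)
P(U, V) = -4864 (P(U, V) = -19*256 = -4864)
P(638, c(d(6))) + 482696 = -4864 + 482696 = 477832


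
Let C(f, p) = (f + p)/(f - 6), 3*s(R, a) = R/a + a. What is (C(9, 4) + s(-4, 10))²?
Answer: 12769/225 ≈ 56.751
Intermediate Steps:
s(R, a) = a/3 + R/(3*a) (s(R, a) = (R/a + a)/3 = (a + R/a)/3 = a/3 + R/(3*a))
C(f, p) = (f + p)/(-6 + f)
(C(9, 4) + s(-4, 10))² = ((9 + 4)/(-6 + 9) + (⅓)*(-4 + 10²)/10)² = (13/3 + (⅓)*(⅒)*(-4 + 100))² = ((⅓)*13 + (⅓)*(⅒)*96)² = (13/3 + 16/5)² = (113/15)² = 12769/225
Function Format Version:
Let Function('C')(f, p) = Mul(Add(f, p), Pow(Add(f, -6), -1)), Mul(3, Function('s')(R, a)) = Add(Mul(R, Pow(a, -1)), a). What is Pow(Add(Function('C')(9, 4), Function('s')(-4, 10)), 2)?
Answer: Rational(12769, 225) ≈ 56.751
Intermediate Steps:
Function('s')(R, a) = Add(Mul(Rational(1, 3), a), Mul(Rational(1, 3), R, Pow(a, -1))) (Function('s')(R, a) = Mul(Rational(1, 3), Add(Mul(R, Pow(a, -1)), a)) = Mul(Rational(1, 3), Add(a, Mul(R, Pow(a, -1)))) = Add(Mul(Rational(1, 3), a), Mul(Rational(1, 3), R, Pow(a, -1))))
Function('C')(f, p) = Mul(Pow(Add(-6, f), -1), Add(f, p)) (Function('C')(f, p) = Mul(Add(f, p), Pow(Add(-6, f), -1)) = Mul(Pow(Add(-6, f), -1), Add(f, p)))
Pow(Add(Function('C')(9, 4), Function('s')(-4, 10)), 2) = Pow(Add(Mul(Pow(Add(-6, 9), -1), Add(9, 4)), Mul(Rational(1, 3), Pow(10, -1), Add(-4, Pow(10, 2)))), 2) = Pow(Add(Mul(Pow(3, -1), 13), Mul(Rational(1, 3), Rational(1, 10), Add(-4, 100))), 2) = Pow(Add(Mul(Rational(1, 3), 13), Mul(Rational(1, 3), Rational(1, 10), 96)), 2) = Pow(Add(Rational(13, 3), Rational(16, 5)), 2) = Pow(Rational(113, 15), 2) = Rational(12769, 225)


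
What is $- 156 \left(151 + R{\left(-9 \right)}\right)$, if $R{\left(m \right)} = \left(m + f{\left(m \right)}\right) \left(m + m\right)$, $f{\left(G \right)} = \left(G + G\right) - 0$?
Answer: $-99372$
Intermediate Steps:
$f{\left(G \right)} = 2 G$ ($f{\left(G \right)} = 2 G + 0 = 2 G$)
$R{\left(m \right)} = 6 m^{2}$ ($R{\left(m \right)} = \left(m + 2 m\right) \left(m + m\right) = 3 m 2 m = 6 m^{2}$)
$- 156 \left(151 + R{\left(-9 \right)}\right) = - 156 \left(151 + 6 \left(-9\right)^{2}\right) = - 156 \left(151 + 6 \cdot 81\right) = - 156 \left(151 + 486\right) = \left(-156\right) 637 = -99372$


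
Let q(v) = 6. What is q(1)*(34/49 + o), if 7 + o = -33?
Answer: -11556/49 ≈ -235.84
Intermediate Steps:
o = -40 (o = -7 - 33 = -40)
q(1)*(34/49 + o) = 6*(34/49 - 40) = 6*(-1926/49) = -11556/49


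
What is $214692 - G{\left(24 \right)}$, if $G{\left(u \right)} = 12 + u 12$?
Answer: $214392$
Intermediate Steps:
$G{\left(u \right)} = 12 + 12 u$
$214692 - G{\left(24 \right)} = 214692 - \left(12 + 12 \cdot 24\right) = 214692 - \left(12 + 288\right) = 214692 - 300 = 214392$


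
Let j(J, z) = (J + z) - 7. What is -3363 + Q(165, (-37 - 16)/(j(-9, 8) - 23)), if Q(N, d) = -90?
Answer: -3453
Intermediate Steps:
j(J, z) = -7 + J + z
-3363 + Q(165, (-37 - 16)/(j(-9, 8) - 23)) = -3363 - 90 = -3453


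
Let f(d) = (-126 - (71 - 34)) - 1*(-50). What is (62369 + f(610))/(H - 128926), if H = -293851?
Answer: -62256/422777 ≈ -0.14725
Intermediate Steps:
f(d) = -113 (f(d) = (-126 - 1*37) + 50 = (-126 - 37) + 50 = -163 + 50 = -113)
(62369 + f(610))/(H - 128926) = (62369 - 113)/(-293851 - 128926) = 62256/(-422777) = 62256*(-1/422777) = -62256/422777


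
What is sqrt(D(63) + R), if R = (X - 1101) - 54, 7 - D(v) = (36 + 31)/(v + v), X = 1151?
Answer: sqrt(4354)/42 ≈ 1.5711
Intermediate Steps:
D(v) = 7 - 67/(2*v) (D(v) = 7 - (36 + 31)/(v + v) = 7 - 67/(2*v))
R = -4 (R = (1151 - 1101) - 54 = 50 - 54 = -4)
sqrt(D(63) + R) = sqrt((7 - 67/2/63) - 4) = sqrt((7 - 67/2*1/63) - 4) = sqrt((7 - 67/126) - 4) = sqrt(815/126 - 4) = sqrt(311/126) = sqrt(4354)/42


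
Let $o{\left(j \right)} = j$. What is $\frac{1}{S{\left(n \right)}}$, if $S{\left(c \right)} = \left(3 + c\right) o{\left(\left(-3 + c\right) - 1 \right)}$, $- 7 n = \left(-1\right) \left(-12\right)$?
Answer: $- \frac{49}{360} \approx -0.13611$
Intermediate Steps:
$n = - \frac{12}{7}$ ($n = - \frac{\left(-1\right) \left(-12\right)}{7} = \left(- \frac{1}{7}\right) 12 = - \frac{12}{7} \approx -1.7143$)
$S{\left(c \right)} = \left(-4 + c\right) \left(3 + c\right)$ ($S{\left(c \right)} = \left(3 + c\right) \left(\left(-3 + c\right) - 1\right) = \left(3 + c\right) \left(-4 + c\right) = \left(-4 + c\right) \left(3 + c\right)$)
$\frac{1}{S{\left(n \right)}} = \frac{1}{\left(-4 - \frac{12}{7}\right) \left(3 - \frac{12}{7}\right)} = \frac{1}{\left(- \frac{40}{7}\right) \frac{9}{7}} = \frac{1}{- \frac{360}{49}} = - \frac{49}{360}$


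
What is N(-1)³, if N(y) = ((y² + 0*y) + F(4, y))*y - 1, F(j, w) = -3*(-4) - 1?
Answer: -2197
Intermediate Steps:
F(j, w) = 11 (F(j, w) = 12 - 1 = 11)
N(y) = -1 + y*(11 + y²) (N(y) = ((y² + 0*y) + 11)*y - 1 = ((y² + 0) + 11)*y - 1 = (y² + 11)*y - 1 = (11 + y²)*y - 1 = y*(11 + y²) - 1 = -1 + y*(11 + y²))
N(-1)³ = (-1 + (-1)³ + 11*(-1))³ = (-1 - 1 - 11)³ = (-13)³ = -2197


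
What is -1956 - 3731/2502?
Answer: -4897643/2502 ≈ -1957.5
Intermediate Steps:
-1956 - 3731/2502 = -4897643/2502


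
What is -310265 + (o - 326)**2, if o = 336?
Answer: -310165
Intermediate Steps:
-310265 + (o - 326)**2 = -310265 + (336 - 326)**2 = -310265 + 10**2 = -310265 + 100 = -310165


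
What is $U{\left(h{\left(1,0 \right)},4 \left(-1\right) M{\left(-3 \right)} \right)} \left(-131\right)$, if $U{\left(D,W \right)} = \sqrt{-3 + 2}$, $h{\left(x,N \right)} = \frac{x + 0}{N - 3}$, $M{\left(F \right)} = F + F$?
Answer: $- 131 i \approx - 131.0 i$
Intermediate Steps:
$M{\left(F \right)} = 2 F$
$h{\left(x,N \right)} = \frac{x}{-3 + N}$
$U{\left(D,W \right)} = i$ ($U{\left(D,W \right)} = \sqrt{-1} = i$)
$U{\left(h{\left(1,0 \right)},4 \left(-1\right) M{\left(-3 \right)} \right)} \left(-131\right) = i \left(-131\right) = - 131 i$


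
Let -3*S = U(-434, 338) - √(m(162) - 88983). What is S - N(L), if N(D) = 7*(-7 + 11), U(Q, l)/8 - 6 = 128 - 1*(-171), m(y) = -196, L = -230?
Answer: -2524/3 + I*√89179/3 ≈ -841.33 + 99.543*I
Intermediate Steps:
U(Q, l) = 2440 (U(Q, l) = 48 + 8*(128 - 1*(-171)) = 48 + 8*(128 + 171) = 48 + 8*299 = 48 + 2392 = 2440)
S = -2440/3 + I*√89179/3 (S = -(2440 - √(-196 - 88983))/3 = -(2440 - √(-89179))/3 = -(2440 - I*√89179)/3 = -2440/3 + I*√89179/3 ≈ -813.33 + 99.543*I)
N(D) = 28 (N(D) = 7*4 = 28)
S - N(L) = (-2440/3 + I*√89179/3) - 1*28 = (-2440/3 + I*√89179/3) - 28 = -2524/3 + I*√89179/3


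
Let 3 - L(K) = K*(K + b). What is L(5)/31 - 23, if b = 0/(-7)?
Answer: -735/31 ≈ -23.710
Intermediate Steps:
b = 0 (b = 0*(-⅐) = 0)
L(K) = 3 - K² (L(K) = 3 - K*(K + 0) = 3 - K*K = 3 - K²)
L(5)/31 - 23 = (3 - 1*5²)/31 - 23 = (3 - 1*25)*(1/31) - 23 = (3 - 25)*(1/31) - 23 = -22*1/31 - 23 = -22/31 - 23 = -735/31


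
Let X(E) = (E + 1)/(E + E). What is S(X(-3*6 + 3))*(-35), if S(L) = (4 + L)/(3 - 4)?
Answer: 469/3 ≈ 156.33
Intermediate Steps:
X(E) = (1 + E)/(2*E) (X(E) = (1 + E)/((2*E)) = (1 + E)*(1/(2*E)) = (1 + E)/(2*E))
S(L) = -4 - L (S(L) = (4 + L)/(-1) = (4 + L)*(-1) = -4 - L)
S(X(-3*6 + 3))*(-35) = (-4 - (1 + (-3*6 + 3))/(2*(-3*6 + 3)))*(-35) = (-4 - (1 + (-18 + 3))/(2*(-18 + 3)))*(-35) = (-4 - (1 - 15)/(2*(-15)))*(-35) = (-4 - (-1)*(-14)/(2*15))*(-35) = (-4 - 1*7/15)*(-35) = (-4 - 7/15)*(-35) = -67/15*(-35) = 469/3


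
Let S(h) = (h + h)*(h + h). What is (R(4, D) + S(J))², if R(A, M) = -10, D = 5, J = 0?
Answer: 100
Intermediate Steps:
S(h) = 4*h² (S(h) = (2*h)*(2*h) = 4*h²)
(R(4, D) + S(J))² = (-10 + 4*0²)² = (-10 + 4*0)² = (-10 + 0)² = (-10)² = 100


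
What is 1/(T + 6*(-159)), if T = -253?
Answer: -1/1207 ≈ -0.00082850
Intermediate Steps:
1/(T + 6*(-159)) = 1/(-253 + 6*(-159)) = 1/(-253 - 954) = 1/(-1207) = -1/1207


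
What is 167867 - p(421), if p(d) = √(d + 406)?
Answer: 167867 - √827 ≈ 1.6784e+5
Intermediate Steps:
p(d) = √(406 + d)
167867 - p(421) = 167867 - √(406 + 421) = 167867 - √827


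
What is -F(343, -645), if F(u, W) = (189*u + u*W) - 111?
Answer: 156519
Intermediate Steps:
F(u, W) = -111 + 189*u + W*u (F(u, W) = (189*u + W*u) - 111 = -111 + 189*u + W*u)
-F(343, -645) = -(-111 + 189*343 - 645*343) = -(-111 + 64827 - 221235) = -1*(-156519) = 156519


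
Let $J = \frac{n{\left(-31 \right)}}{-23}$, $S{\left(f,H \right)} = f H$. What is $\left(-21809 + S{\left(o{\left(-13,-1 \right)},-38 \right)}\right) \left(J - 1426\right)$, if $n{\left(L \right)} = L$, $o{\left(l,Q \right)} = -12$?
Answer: $\frac{699673751}{23} \approx 3.0421 \cdot 10^{7}$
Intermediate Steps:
$S{\left(f,H \right)} = H f$
$J = \frac{31}{23}$ ($J = \frac{1}{-23} \left(-31\right) = \left(- \frac{1}{23}\right) \left(-31\right) = \frac{31}{23} \approx 1.3478$)
$\left(-21809 + S{\left(o{\left(-13,-1 \right)},-38 \right)}\right) \left(J - 1426\right) = \left(-21809 - -456\right) \left(\frac{31}{23} - 1426\right) = \left(-21809 + 456\right) \left(- \frac{32767}{23}\right) = \left(-21353\right) \left(- \frac{32767}{23}\right) = \frac{699673751}{23}$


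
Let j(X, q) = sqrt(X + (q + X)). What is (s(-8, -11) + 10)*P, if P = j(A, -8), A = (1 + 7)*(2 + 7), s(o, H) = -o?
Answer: 36*sqrt(34) ≈ 209.91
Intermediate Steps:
A = 72 (A = 8*9 = 72)
j(X, q) = sqrt(q + 2*X) (j(X, q) = sqrt(X + (X + q)) = sqrt(q + 2*X))
P = 2*sqrt(34) (P = sqrt(-8 + 2*72) = sqrt(-8 + 144) = sqrt(136) = 2*sqrt(34) ≈ 11.662)
(s(-8, -11) + 10)*P = (-1*(-8) + 10)*(2*sqrt(34)) = (8 + 10)*(2*sqrt(34)) = 18*(2*sqrt(34)) = 36*sqrt(34)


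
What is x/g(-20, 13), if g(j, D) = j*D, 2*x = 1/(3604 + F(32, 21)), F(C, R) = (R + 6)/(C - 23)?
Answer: -1/1875640 ≈ -5.3315e-7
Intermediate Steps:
F(C, R) = (6 + R)/(-23 + C)
x = 1/7214 (x = 1/(2*(3604 + (6 + 21)/(-23 + 32))) = 1/(2*(3604 + 27/9)) = 1/(2*(3604 + (⅑)*27)) = 1/(2*(3604 + 3)) = (½)/3607 = (½)*(1/3607) = 1/7214 ≈ 0.00013862)
g(j, D) = D*j
x/g(-20, 13) = 1/(7214*((13*(-20)))) = (1/7214)/(-260) = (1/7214)*(-1/260) = -1/1875640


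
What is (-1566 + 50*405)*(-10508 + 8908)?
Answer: -29894400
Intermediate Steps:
(-1566 + 50*405)*(-10508 + 8908) = (-1566 + 20250)*(-1600) = 18684*(-1600) = -29894400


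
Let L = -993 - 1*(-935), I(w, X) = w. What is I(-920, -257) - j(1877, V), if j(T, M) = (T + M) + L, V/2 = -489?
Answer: -1761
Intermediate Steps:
V = -978 (V = 2*(-489) = -978)
L = -58 (L = -993 + 935 = -58)
j(T, M) = -58 + M + T (j(T, M) = (T + M) - 58 = (M + T) - 58 = -58 + M + T)
I(-920, -257) - j(1877, V) = -920 - (-58 - 978 + 1877) = -920 - 1*841 = -920 - 841 = -1761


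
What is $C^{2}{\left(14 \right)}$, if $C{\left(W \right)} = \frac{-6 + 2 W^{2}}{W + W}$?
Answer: $\frac{37249}{196} \approx 190.05$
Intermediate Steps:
$C{\left(W \right)} = \frac{-6 + 2 W^{2}}{2 W}$
$C^{2}{\left(14 \right)} = \left(14 - \frac{3}{14}\right)^{2} = \left(\frac{193}{14}\right)^{2} = \frac{37249}{196}$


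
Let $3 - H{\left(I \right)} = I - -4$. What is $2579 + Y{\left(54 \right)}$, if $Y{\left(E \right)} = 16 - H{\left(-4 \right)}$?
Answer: $2592$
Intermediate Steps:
$H{\left(I \right)} = -1 - I$ ($H{\left(I \right)} = 3 - \left(I - -4\right) = 3 - \left(I + 4\right) = 3 - \left(4 + I\right) = -1 - I$)
$Y{\left(E \right)} = 13$ ($Y{\left(E \right)} = 16 - \left(-1 - -4\right) = 16 - \left(-1 + 4\right) = 16 - 3 = 13$)
$2579 + Y{\left(54 \right)} = 2579 + 13 = 2592$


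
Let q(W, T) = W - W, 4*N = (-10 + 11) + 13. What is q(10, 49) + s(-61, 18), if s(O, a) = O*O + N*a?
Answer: 3784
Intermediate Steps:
N = 7/2 (N = ((-10 + 11) + 13)/4 = (1 + 13)/4 = (¼)*14 = 7/2 ≈ 3.5000)
s(O, a) = O² + 7*a/2 (s(O, a) = O*O + 7*a/2 = O² + 7*a/2)
q(W, T) = 0
q(10, 49) + s(-61, 18) = 0 + ((-61)² + (7/2)*18) = 0 + (3721 + 63) = 0 + 3784 = 3784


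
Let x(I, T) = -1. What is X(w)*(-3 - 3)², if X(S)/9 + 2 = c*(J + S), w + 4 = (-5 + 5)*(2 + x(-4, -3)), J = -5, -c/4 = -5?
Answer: -58968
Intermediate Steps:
c = 20 (c = -4*(-5) = 20)
w = -4 (w = -4 + (-5 + 5)*(2 - 1) = -4 + 0*1 = -4 + 0 = -4)
X(S) = -918 + 180*S (X(S) = -18 + 9*(20*(-5 + S)) = -18 + 9*(-100 + 20*S) = -18 + (-900 + 180*S) = -918 + 180*S)
X(w)*(-3 - 3)² = (-918 + 180*(-4))*(-3 - 3)² = (-918 - 720)*(-6)² = -1638*36 = -58968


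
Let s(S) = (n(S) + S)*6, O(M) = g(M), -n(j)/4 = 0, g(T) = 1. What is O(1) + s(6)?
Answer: 37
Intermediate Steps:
n(j) = 0 (n(j) = -4*0 = 0)
O(M) = 1
s(S) = 6*S (s(S) = (0 + S)*6 = S*6 = 6*S)
O(1) + s(6) = 1 + 6*6 = 1 + 36 = 37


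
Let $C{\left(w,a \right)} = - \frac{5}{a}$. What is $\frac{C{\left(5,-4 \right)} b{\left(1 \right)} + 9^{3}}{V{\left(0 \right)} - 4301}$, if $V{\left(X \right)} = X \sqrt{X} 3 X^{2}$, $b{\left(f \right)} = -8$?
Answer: $- \frac{719}{4301} \approx -0.16717$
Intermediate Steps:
$V{\left(X \right)} = 3 X^{\frac{7}{2}}$ ($V{\left(X \right)} = X^{\frac{3}{2}} \cdot 3 X^{2} = 3 X^{\frac{7}{2}}$)
$\frac{C{\left(5,-4 \right)} b{\left(1 \right)} + 9^{3}}{V{\left(0 \right)} - 4301} = \frac{- \frac{5}{-4} \left(-8\right) + 9^{3}}{3 \cdot 0^{\frac{7}{2}} - 4301} = \frac{\left(-5\right) \left(- \frac{1}{4}\right) \left(-8\right) + 729}{3 \cdot 0 - 4301} = \frac{\frac{5}{4} \left(-8\right) + 729}{0 - 4301} = \frac{-10 + 729}{-4301} = 719 \left(- \frac{1}{4301}\right) = - \frac{719}{4301}$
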